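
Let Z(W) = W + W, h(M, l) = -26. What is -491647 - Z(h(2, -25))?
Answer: -491595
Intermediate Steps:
Z(W) = 2*W
-491647 - Z(h(2, -25)) = -491647 - 2*(-26) = -491647 - 1*(-52) = -491647 + 52 = -491595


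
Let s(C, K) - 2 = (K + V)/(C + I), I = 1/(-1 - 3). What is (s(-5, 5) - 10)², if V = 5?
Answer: 43264/441 ≈ 98.104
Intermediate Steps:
I = -¼ (I = 1/(-4) = -¼ ≈ -0.25000)
s(C, K) = 2 + (5 + K)/(-¼ + C) (s(C, K) = 2 + (K + 5)/(C - ¼) = 2 + (5 + K)/(-¼ + C))
(s(-5, 5) - 10)² = (2*(9 + 2*5 + 4*(-5))/(-1 + 4*(-5)) - 10)² = (2*(9 + 10 - 20)/(-1 - 20) - 10)² = (2*(-1)/(-21) - 10)² = (2*(-1/21)*(-1) - 10)² = (2/21 - 10)² = (-208/21)² = 43264/441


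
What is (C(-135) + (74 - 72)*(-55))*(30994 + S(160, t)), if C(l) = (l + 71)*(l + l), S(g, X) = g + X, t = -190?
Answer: 531651880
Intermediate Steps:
S(g, X) = X + g
C(l) = 2*l*(71 + l) (C(l) = (71 + l)*(2*l) = 2*l*(71 + l))
(C(-135) + (74 - 72)*(-55))*(30994 + S(160, t)) = (2*(-135)*(71 - 135) + (74 - 72)*(-55))*(30994 + (-190 + 160)) = (2*(-135)*(-64) + 2*(-55))*(30994 - 30) = (17280 - 110)*30964 = 17170*30964 = 531651880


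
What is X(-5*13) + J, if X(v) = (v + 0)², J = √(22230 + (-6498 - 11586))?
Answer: 4225 + √4146 ≈ 4289.4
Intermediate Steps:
J = √4146 (J = √(22230 - 18084) = √4146 ≈ 64.389)
X(v) = v²
X(-5*13) + J = (-5*13)² + √4146 = (-65)² + √4146 = 4225 + √4146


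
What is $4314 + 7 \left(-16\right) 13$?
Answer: $2858$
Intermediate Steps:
$4314 + 7 \left(-16\right) 13 = 4314 - 1456 = 2858$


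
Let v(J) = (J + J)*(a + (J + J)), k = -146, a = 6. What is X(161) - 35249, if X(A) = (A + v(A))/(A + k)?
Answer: -140986/5 ≈ -28197.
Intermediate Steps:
v(J) = 2*J*(6 + 2*J) (v(J) = (J + J)*(6 + (J + J)) = (2*J)*(6 + 2*J) = 2*J*(6 + 2*J))
X(A) = (A + 4*A*(3 + A))/(-146 + A) (X(A) = (A + 4*A*(3 + A))/(A - 146) = (A + 4*A*(3 + A))/(-146 + A))
X(161) - 35249 = 161*(13 + 4*161)/(-146 + 161) - 35249 = 161*(13 + 644)/15 - 35249 = 161*(1/15)*657 - 35249 = 35259/5 - 35249 = -140986/5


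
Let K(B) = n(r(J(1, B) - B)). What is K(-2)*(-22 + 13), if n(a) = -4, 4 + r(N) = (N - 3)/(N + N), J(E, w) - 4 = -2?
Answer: 36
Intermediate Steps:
J(E, w) = 2 (J(E, w) = 4 - 2 = 2)
r(N) = -4 + (-3 + N)/(2*N) (r(N) = -4 + (N - 3)/(N + N) = -4 + (-3 + N)/((2*N)) = -4 + (-3 + N)*(1/(2*N)) = -4 + (-3 + N)/(2*N))
K(B) = -4
K(-2)*(-22 + 13) = -4*(-22 + 13) = -4*(-9) = 36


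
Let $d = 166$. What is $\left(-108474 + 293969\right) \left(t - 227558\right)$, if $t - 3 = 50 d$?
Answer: $-40670706225$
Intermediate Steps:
$t = 8303$ ($t = 3 + 50 \cdot 166 = 3 + 8300 = 8303$)
$\left(-108474 + 293969\right) \left(t - 227558\right) = \left(-108474 + 293969\right) \left(8303 - 227558\right) = 185495 \left(-219255\right) = -40670706225$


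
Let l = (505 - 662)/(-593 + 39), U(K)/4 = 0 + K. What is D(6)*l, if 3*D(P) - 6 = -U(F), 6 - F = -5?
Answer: -2983/831 ≈ -3.5896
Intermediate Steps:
F = 11 (F = 6 - 1*(-5) = 6 + 5 = 11)
U(K) = 4*K (U(K) = 4*(0 + K) = 4*K)
l = 157/554 (l = -157/(-554) = -157*(-1/554) = 157/554 ≈ 0.28339)
D(P) = -38/3 (D(P) = 2 + (-4*11)/3 = 2 + (-1*44)/3 = 2 + (⅓)*(-44) = 2 - 44/3 = -38/3)
D(6)*l = -38/3*157/554 = -2983/831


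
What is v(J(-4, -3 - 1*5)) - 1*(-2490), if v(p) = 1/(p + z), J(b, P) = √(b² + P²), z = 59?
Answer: 8468549/3401 - 4*√5/3401 ≈ 2490.0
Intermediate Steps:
J(b, P) = √(P² + b²)
v(p) = 1/(59 + p) (v(p) = 1/(p + 59) = 1/(59 + p))
v(J(-4, -3 - 1*5)) - 1*(-2490) = 1/(59 + √((-3 - 1*5)² + (-4)²)) - 1*(-2490) = 1/(59 + √((-3 - 5)² + 16)) + 2490 = 1/(59 + √((-8)² + 16)) + 2490 = 1/(59 + √(64 + 16)) + 2490 = 1/(59 + √80) + 2490 = 1/(59 + 4*√5) + 2490 = 2490 + 1/(59 + 4*√5)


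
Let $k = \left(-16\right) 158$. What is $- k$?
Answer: $2528$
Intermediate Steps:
$k = -2528$
$- k = \left(-1\right) \left(-2528\right) = 2528$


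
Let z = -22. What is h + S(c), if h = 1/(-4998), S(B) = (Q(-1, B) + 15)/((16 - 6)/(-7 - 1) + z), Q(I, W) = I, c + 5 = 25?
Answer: -31109/51646 ≈ -0.60235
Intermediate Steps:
c = 20 (c = -5 + 25 = 20)
S(B) = -56/93 (S(B) = (-1 + 15)/((16 - 6)/(-7 - 1) - 22) = 14/(10/(-8) - 22) = 14/(10*(-1/8) - 22) = 14/(-5/4 - 22) = 14/(-93/4) = 14*(-4/93) = -56/93)
h = -1/4998 ≈ -0.00020008
h + S(c) = -1/4998 - 56/93 = -31109/51646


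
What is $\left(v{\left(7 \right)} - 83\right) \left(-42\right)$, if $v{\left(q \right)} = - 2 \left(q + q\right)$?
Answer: $4662$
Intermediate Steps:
$v{\left(q \right)} = - 4 q$ ($v{\left(q \right)} = - 2 \cdot 2 q = - 4 q$)
$\left(v{\left(7 \right)} - 83\right) \left(-42\right) = \left(\left(-4\right) 7 - 83\right) \left(-42\right) = \left(-28 - 83\right) \left(-42\right) = \left(-111\right) \left(-42\right) = 4662$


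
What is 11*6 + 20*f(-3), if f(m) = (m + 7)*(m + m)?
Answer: -414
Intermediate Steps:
f(m) = 2*m*(7 + m) (f(m) = (7 + m)*(2*m) = 2*m*(7 + m))
11*6 + 20*f(-3) = 11*6 + 20*(2*(-3)*(7 - 3)) = 66 + 20*(2*(-3)*4) = 66 + 20*(-24) = 66 - 480 = -414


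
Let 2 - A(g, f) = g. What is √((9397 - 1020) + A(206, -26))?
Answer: √8173 ≈ 90.405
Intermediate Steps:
A(g, f) = 2 - g
√((9397 - 1020) + A(206, -26)) = √((9397 - 1020) + (2 - 1*206)) = √(8377 + (2 - 206)) = √(8377 - 204) = √8173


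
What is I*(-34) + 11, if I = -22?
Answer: 759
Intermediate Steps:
I*(-34) + 11 = -22*(-34) + 11 = 748 + 11 = 759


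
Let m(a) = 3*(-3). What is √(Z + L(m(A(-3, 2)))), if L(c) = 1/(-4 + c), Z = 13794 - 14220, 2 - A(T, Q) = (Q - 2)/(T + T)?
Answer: I*√72007/13 ≈ 20.642*I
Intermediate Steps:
A(T, Q) = 2 - (-2 + Q)/(2*T) (A(T, Q) = 2 - (Q - 2)/(T + T) = 2 - (-2 + Q)/(2*T))
Z = -426
m(a) = -9
√(Z + L(m(A(-3, 2)))) = √(-426 + 1/(-4 - 9)) = √(-426 + 1/(-13)) = √(-426 - 1/13) = √(-5539/13) = I*√72007/13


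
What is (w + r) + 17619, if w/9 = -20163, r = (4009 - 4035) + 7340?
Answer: -156534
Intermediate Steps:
r = 7314 (r = -26 + 7340 = 7314)
w = -181467 (w = 9*(-20163) = -181467)
(w + r) + 17619 = (-181467 + 7314) + 17619 = -174153 + 17619 = -156534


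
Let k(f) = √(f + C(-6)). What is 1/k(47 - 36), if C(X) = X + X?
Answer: -I ≈ -1.0*I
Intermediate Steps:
C(X) = 2*X
k(f) = √(-12 + f) (k(f) = √(f + 2*(-6)) = √(f - 12) = √(-12 + f))
1/k(47 - 36) = 1/(√(-12 + (47 - 36))) = 1/(√(-12 + 11)) = 1/(√(-1)) = 1/I = -I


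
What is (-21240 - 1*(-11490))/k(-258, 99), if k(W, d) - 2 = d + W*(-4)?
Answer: -9750/1133 ≈ -8.6055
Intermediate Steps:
k(W, d) = 2 + d - 4*W (k(W, d) = 2 + (d + W*(-4)) = 2 + (d - 4*W) = 2 + d - 4*W)
(-21240 - 1*(-11490))/k(-258, 99) = (-21240 - 1*(-11490))/(2 + 99 - 4*(-258)) = (-21240 + 11490)/(2 + 99 + 1032) = -9750/1133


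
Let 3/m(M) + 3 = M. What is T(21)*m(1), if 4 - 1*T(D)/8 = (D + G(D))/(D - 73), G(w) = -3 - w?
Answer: -615/13 ≈ -47.308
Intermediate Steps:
m(M) = 3/(-3 + M)
T(D) = 32 + 24/(-73 + D) (T(D) = 32 - 8*(D + (-3 - D))/(D - 73) = 32 - (-24)/(-73 + D) = 32 + 24/(-73 + D))
T(21)*m(1) = (8*(-289 + 4*21)/(-73 + 21))*(3/(-3 + 1)) = (8*(-289 + 84)/(-52))*(3/(-2)) = (8*(-1/52)*(-205))*(3*(-½)) = (410/13)*(-3/2) = -615/13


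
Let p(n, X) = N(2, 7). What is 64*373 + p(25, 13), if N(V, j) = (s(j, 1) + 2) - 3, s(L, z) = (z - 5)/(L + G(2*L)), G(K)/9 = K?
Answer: 3174839/133 ≈ 23871.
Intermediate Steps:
G(K) = 9*K
s(L, z) = (-5 + z)/(19*L) (s(L, z) = (z - 5)/(L + 9*(2*L)) = (-5 + z)/(L + 18*L) = (-5 + z)/((19*L)) = (-5 + z)*(1/(19*L)) = (-5 + z)/(19*L))
N(V, j) = -1 - 4/(19*j) (N(V, j) = ((-5 + 1)/(19*j) + 2) - 3 = ((1/19)*(-4)/j + 2) - 3 = (-4/(19*j) + 2) - 3 = (2 - 4/(19*j)) - 3 = -1 - 4/(19*j))
p(n, X) = -137/133 (p(n, X) = (-4/19 - 1*7)/7 = (-4/19 - 7)/7 = (⅐)*(-137/19) = -137/133)
64*373 + p(25, 13) = 64*373 - 137/133 = 23872 - 137/133 = 3174839/133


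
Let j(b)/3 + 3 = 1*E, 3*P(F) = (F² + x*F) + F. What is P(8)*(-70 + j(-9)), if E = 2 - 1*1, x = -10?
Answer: 608/3 ≈ 202.67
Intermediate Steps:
E = 1 (E = 2 - 1 = 1)
P(F) = -3*F + F²/3 (P(F) = ((F² - 10*F) + F)/3 = (F² - 9*F)/3 = -3*F + F²/3)
j(b) = -6 (j(b) = -9 + 3*(1*1) = -9 + 3*1 = -9 + 3 = -6)
P(8)*(-70 + j(-9)) = ((⅓)*8*(-9 + 8))*(-70 - 6) = ((⅓)*8*(-1))*(-76) = -8/3*(-76) = 608/3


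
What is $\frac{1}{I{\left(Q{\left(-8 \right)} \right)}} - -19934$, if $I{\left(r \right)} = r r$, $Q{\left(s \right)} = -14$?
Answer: $\frac{3907065}{196} \approx 19934.0$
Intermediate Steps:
$I{\left(r \right)} = r^{2}$
$\frac{1}{I{\left(Q{\left(-8 \right)} \right)}} - -19934 = \frac{1}{\left(-14\right)^{2}} - -19934 = \frac{1}{196} + 19934 = \frac{3907065}{196}$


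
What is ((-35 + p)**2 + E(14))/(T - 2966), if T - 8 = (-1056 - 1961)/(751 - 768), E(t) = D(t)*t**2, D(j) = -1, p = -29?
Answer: -66300/47269 ≈ -1.4026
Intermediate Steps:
E(t) = -t**2
T = 3153/17 (T = 8 + (-1056 - 1961)/(751 - 768) = 8 - 3017/(-17) = 8 - 3017*(-1/17) = 8 + 3017/17 = 3153/17 ≈ 185.47)
((-35 + p)**2 + E(14))/(T - 2966) = ((-35 - 29)**2 - 1*14**2)/(3153/17 - 2966) = ((-64)**2 - 1*196)/(-47269/17) = (4096 - 196)*(-17/47269) = 3900*(-17/47269) = -66300/47269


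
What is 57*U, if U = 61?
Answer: 3477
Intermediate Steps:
57*U = 57*61 = 3477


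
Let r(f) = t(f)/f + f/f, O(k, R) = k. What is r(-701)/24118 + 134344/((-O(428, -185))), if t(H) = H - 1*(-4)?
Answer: -283914440581/904509413 ≈ -313.89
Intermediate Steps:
t(H) = 4 + H (t(H) = H + 4 = 4 + H)
r(f) = 1 + (4 + f)/f (r(f) = (4 + f)/f + f/f = (4 + f)/f + 1 = 1 + (4 + f)/f)
r(-701)/24118 + 134344/((-O(428, -185))) = (2 + 4/(-701))/24118 + 134344/((-1*428)) = (2 + 4*(-1/701))*(1/24118) + 134344/(-428) = (2 - 4/701)*(1/24118) + 134344*(-1/428) = (1398/701)*(1/24118) - 33586/107 = 699/8453359 - 33586/107 = -283914440581/904509413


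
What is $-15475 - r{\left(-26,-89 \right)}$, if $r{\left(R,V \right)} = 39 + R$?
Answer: $-15488$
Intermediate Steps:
$-15475 - r{\left(-26,-89 \right)} = -15475 - \left(39 - 26\right) = -15475 - 13 = -15488$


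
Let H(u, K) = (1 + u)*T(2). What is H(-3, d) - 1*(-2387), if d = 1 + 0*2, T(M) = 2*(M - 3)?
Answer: 2391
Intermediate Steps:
T(M) = -6 + 2*M (T(M) = 2*(-3 + M) = -6 + 2*M)
d = 1 (d = 1 + 0 = 1)
H(u, K) = -2 - 2*u (H(u, K) = (1 + u)*(-6 + 2*2) = (1 + u)*(-6 + 4) = (1 + u)*(-2) = -2 - 2*u)
H(-3, d) - 1*(-2387) = (-2 - 2*(-3)) - 1*(-2387) = (-2 + 6) + 2387 = 4 + 2387 = 2391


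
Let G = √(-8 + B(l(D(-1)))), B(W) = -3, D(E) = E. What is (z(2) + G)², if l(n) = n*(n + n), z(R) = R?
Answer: (2 + I*√11)² ≈ -7.0 + 13.266*I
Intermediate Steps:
l(n) = 2*n² (l(n) = n*(2*n) = 2*n²)
G = I*√11 (G = √(-8 - 3) = √(-11) = I*√11 ≈ 3.3166*I)
(z(2) + G)² = (2 + I*√11)²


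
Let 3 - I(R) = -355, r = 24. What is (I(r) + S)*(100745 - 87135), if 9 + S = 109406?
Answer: 1493765550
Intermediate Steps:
S = 109397 (S = -9 + 109406 = 109397)
I(R) = 358 (I(R) = 3 - 1*(-355) = 3 + 355 = 358)
(I(r) + S)*(100745 - 87135) = (358 + 109397)*(100745 - 87135) = 109755*13610 = 1493765550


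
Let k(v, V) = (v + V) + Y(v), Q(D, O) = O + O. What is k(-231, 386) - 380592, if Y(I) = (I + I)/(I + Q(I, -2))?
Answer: -89402233/235 ≈ -3.8044e+5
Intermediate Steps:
Q(D, O) = 2*O
Y(I) = 2*I/(-4 + I) (Y(I) = (I + I)/(I + 2*(-2)) = (2*I)/(I - 4) = (2*I)/(-4 + I) = 2*I/(-4 + I))
k(v, V) = V + v + 2*v/(-4 + v) (k(v, V) = (v + V) + 2*v/(-4 + v) = (V + v) + 2*v/(-4 + v) = V + v + 2*v/(-4 + v))
k(-231, 386) - 380592 = (2*(-231) + (-4 - 231)*(386 - 231))/(-4 - 231) - 380592 = (-462 - 235*155)/(-235) - 380592 = -(-462 - 36425)/235 - 380592 = -1/235*(-36887) - 380592 = 36887/235 - 380592 = -89402233/235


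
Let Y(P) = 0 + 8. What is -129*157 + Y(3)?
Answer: -20245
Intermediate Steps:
Y(P) = 8
-129*157 + Y(3) = -129*157 + 8 = -20253 + 8 = -20245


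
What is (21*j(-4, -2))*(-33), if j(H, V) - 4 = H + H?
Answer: 2772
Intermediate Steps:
j(H, V) = 4 + 2*H (j(H, V) = 4 + (H + H) = 4 + 2*H)
(21*j(-4, -2))*(-33) = (21*(4 + 2*(-4)))*(-33) = (21*(4 - 8))*(-33) = (21*(-4))*(-33) = -84*(-33) = 2772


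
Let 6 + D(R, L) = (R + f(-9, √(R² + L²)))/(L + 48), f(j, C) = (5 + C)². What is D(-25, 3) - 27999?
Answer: -1427621/51 + 10*√634/51 ≈ -27988.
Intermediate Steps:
D(R, L) = -6 + (R + (5 + √(L² + R²))²)/(48 + L) (D(R, L) = -6 + (R + (5 + √(R² + L²))²)/(L + 48) = -6 + (R + (5 + √(L² + R²))²)/(48 + L))
D(-25, 3) - 27999 = (-288 - 25 + (5 + √(3² + (-25)²))² - 6*3)/(48 + 3) - 27999 = (-288 - 25 + (5 + √(9 + 625))² - 18)/51 - 27999 = (-288 - 25 + (5 + √634)² - 18)/51 - 27999 = (-331 + (5 + √634)²)/51 - 27999 = (-331/51 + (5 + √634)²/51) - 27999 = -1428280/51 + (5 + √634)²/51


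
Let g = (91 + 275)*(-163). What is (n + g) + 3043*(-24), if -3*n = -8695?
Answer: -389375/3 ≈ -1.2979e+5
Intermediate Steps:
n = 8695/3 (n = -1/3*(-8695) = 8695/3 ≈ 2898.3)
g = -59658 (g = 366*(-163) = -59658)
(n + g) + 3043*(-24) = (8695/3 - 59658) + 3043*(-24) = -170279/3 - 73032 = -389375/3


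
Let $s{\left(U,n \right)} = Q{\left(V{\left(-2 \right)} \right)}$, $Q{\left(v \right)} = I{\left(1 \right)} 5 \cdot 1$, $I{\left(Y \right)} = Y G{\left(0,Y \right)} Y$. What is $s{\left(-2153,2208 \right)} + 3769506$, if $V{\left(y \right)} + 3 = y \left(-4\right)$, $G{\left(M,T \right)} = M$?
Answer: $3769506$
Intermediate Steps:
$I{\left(Y \right)} = 0$ ($I{\left(Y \right)} = Y 0 Y = 0 Y = 0$)
$V{\left(y \right)} = -3 - 4 y$ ($V{\left(y \right)} = -3 + y \left(-4\right) = -3 - 4 y$)
$Q{\left(v \right)} = 0$ ($Q{\left(v \right)} = 0 \cdot 5 \cdot 1 = 0 \cdot 1 = 0$)
$s{\left(U,n \right)} = 0$
$s{\left(-2153,2208 \right)} + 3769506 = 0 + 3769506 = 3769506$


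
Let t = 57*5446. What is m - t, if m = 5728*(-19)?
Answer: -419254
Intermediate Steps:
t = 310422
m = -108832
m - t = -108832 - 1*310422 = -108832 - 310422 = -419254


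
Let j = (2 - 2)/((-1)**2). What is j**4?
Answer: 0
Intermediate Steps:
j = 0 (j = 0/1 = 1*0 = 0)
j**4 = 0**4 = 0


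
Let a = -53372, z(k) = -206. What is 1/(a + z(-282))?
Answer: -1/53578 ≈ -1.8664e-5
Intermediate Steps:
1/(a + z(-282)) = 1/(-53372 - 206) = 1/(-53578) = -1/53578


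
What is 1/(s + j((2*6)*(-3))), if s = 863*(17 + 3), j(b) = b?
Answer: 1/17224 ≈ 5.8059e-5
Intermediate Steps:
s = 17260 (s = 863*20 = 17260)
1/(s + j((2*6)*(-3))) = 1/(17260 + (2*6)*(-3)) = 1/(17260 + 12*(-3)) = 1/(17260 - 36) = 1/17224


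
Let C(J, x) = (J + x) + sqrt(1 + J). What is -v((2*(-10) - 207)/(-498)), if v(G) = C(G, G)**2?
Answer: -283583/124002 - 1135*sqrt(14442)/62001 ≈ -4.4869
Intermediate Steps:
C(J, x) = J + x + sqrt(1 + J)
v(G) = (sqrt(1 + G) + 2*G)**2 (v(G) = (G + G + sqrt(1 + G))**2 = (sqrt(1 + G) + 2*G)**2)
-v((2*(-10) - 207)/(-498)) = -(sqrt(1 + (2*(-10) - 207)/(-498)) + 2*((2*(-10) - 207)/(-498)))**2 = -(sqrt(1 + (-20 - 207)*(-1/498)) + 2*((-20 - 207)*(-1/498)))**2 = -(sqrt(1 - 227*(-1/498)) + 2*(-227*(-1/498)))**2 = -(sqrt(1 + 227/498) + 2*(227/498))**2 = -(sqrt(725/498) + 227/249)**2 = -(5*sqrt(14442)/498 + 227/249)**2 = -(227/249 + 5*sqrt(14442)/498)**2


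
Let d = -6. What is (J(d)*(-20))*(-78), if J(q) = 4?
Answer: 6240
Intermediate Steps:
(J(d)*(-20))*(-78) = (4*(-20))*(-78) = -80*(-78) = 6240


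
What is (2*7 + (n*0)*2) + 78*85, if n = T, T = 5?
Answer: 6644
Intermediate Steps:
n = 5
(2*7 + (n*0)*2) + 78*85 = (2*7 + (5*0)*2) + 78*85 = (14 + 0*2) + 6630 = (14 + 0) + 6630 = 14 + 6630 = 6644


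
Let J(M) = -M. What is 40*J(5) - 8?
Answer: -208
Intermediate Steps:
40*J(5) - 8 = 40*(-1*5) - 8 = 40*(-5) - 8 = -200 - 8 = -208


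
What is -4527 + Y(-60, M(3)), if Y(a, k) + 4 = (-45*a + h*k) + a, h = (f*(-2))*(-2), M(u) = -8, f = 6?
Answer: -2083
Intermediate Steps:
h = 24 (h = (6*(-2))*(-2) = -12*(-2) = 24)
Y(a, k) = -4 - 44*a + 24*k (Y(a, k) = -4 + ((-45*a + 24*k) + a) = -4 + (-44*a + 24*k) = -4 - 44*a + 24*k)
-4527 + Y(-60, M(3)) = -4527 + (-4 - 44*(-60) + 24*(-8)) = -4527 + (-4 + 2640 - 192) = -4527 + 2444 = -2083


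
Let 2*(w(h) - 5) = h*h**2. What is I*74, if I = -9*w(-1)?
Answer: -2997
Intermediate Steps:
w(h) = 5 + h**3/2 (w(h) = 5 + (h*h**2)/2 = 5 + h**3/2)
I = -81/2 (I = -9*(5 + (1/2)*(-1)**3) = -9*(5 + (1/2)*(-1)) = -9*(5 - 1/2) = -9*9/2 = -81/2 ≈ -40.500)
I*74 = -81/2*74 = -2997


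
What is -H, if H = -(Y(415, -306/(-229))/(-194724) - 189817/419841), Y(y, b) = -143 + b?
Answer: -938962319939/2080162691604 ≈ -0.45139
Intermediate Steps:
H = 938962319939/2080162691604 (H = -((-143 - 306/(-229))/(-194724) - 189817/419841) = -((-143 - 306*(-1/229))*(-1/194724) - 189817*1/419841) = -((-143 + 306/229)*(-1/194724) - 189817/419841) = -(-32441/229*(-1/194724) - 189817/419841) = -(32441/44591796 - 189817/419841) = -1*(-938962319939/2080162691604) = 938962319939/2080162691604 ≈ 0.45139)
-H = -1*938962319939/2080162691604 = -938962319939/2080162691604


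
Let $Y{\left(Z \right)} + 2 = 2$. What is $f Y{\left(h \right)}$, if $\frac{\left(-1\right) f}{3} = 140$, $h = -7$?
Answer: $0$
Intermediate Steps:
$Y{\left(Z \right)} = 0$ ($Y{\left(Z \right)} = -2 + 2 = 0$)
$f = -420$ ($f = \left(-3\right) 140 = -420$)
$f Y{\left(h \right)} = \left(-420\right) 0 = 0$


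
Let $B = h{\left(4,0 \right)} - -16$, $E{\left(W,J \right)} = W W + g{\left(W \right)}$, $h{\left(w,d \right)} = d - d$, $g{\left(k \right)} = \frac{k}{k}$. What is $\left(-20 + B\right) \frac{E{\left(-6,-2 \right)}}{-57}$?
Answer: $\frac{148}{57} \approx 2.5965$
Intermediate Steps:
$g{\left(k \right)} = 1$
$h{\left(w,d \right)} = 0$
$E{\left(W,J \right)} = 1 + W^{2}$ ($E{\left(W,J \right)} = W W + 1 = W^{2} + 1 = 1 + W^{2}$)
$B = 16$ ($B = 0 - -16 = 0 + 16 = 16$)
$\left(-20 + B\right) \frac{E{\left(-6,-2 \right)}}{-57} = \left(-20 + 16\right) \frac{1 + \left(-6\right)^{2}}{-57} = - 4 \left(1 + 36\right) \left(- \frac{1}{57}\right) = - 4 \cdot 37 \left(- \frac{1}{57}\right) = \left(-4\right) \left(- \frac{37}{57}\right) = \frac{148}{57}$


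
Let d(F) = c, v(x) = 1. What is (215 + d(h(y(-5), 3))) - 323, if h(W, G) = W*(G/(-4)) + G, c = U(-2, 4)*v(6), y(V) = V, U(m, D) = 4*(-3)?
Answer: -120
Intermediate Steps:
U(m, D) = -12
c = -12 (c = -12*1 = -12)
h(W, G) = G - G*W/4 (h(W, G) = W*(G*(-1/4)) + G = W*(-G/4) + G = -G*W/4 + G = G - G*W/4)
d(F) = -12
(215 + d(h(y(-5), 3))) - 323 = (215 - 12) - 323 = 203 - 323 = -120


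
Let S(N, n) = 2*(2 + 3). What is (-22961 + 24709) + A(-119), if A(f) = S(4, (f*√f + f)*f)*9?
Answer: 1838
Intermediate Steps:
S(N, n) = 10 (S(N, n) = 2*5 = 10)
A(f) = 90 (A(f) = 10*9 = 90)
(-22961 + 24709) + A(-119) = (-22961 + 24709) + 90 = 1748 + 90 = 1838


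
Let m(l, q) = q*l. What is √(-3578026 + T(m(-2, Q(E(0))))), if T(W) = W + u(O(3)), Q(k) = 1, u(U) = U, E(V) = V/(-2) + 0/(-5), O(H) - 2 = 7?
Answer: I*√3578019 ≈ 1891.6*I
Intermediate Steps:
O(H) = 9 (O(H) = 2 + 7 = 9)
E(V) = -V/2 (E(V) = V*(-½) + 0*(-⅕) = -V/2 + 0 = -V/2)
m(l, q) = l*q
T(W) = 9 + W (T(W) = W + 9 = 9 + W)
√(-3578026 + T(m(-2, Q(E(0))))) = √(-3578026 + (9 - 2*1)) = √(-3578026 + (9 - 2)) = √(-3578026 + 7) = √(-3578019) = I*√3578019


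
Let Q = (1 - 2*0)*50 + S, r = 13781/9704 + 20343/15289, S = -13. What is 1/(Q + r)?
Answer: 148364456/5897591053 ≈ 0.025157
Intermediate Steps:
r = 408106181/148364456 (r = 13781*(1/9704) + 20343*(1/15289) = 13781/9704 + 20343/15289 = 408106181/148364456 ≈ 2.7507)
Q = 37 (Q = (1 - 2*0)*50 - 13 = (1 + 0)*50 - 13 = 1*50 - 13 = 50 - 13 = 37)
1/(Q + r) = 1/(37 + 408106181/148364456) = 1/(5897591053/148364456) = 148364456/5897591053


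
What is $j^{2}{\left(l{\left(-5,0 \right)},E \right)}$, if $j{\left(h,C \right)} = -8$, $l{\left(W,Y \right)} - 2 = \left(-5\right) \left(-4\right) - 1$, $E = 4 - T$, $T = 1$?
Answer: $64$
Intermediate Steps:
$E = 3$ ($E = 4 - 1 = 3$)
$l{\left(W,Y \right)} = 21$ ($l{\left(W,Y \right)} = 2 - -19 = 2 + \left(20 - 1\right) = 2 + 19 = 21$)
$j^{2}{\left(l{\left(-5,0 \right)},E \right)} = \left(-8\right)^{2} = 64$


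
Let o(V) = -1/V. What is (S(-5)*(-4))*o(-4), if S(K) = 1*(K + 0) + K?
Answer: 10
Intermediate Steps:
S(K) = 2*K (S(K) = 1*K + K = K + K = 2*K)
(S(-5)*(-4))*o(-4) = ((2*(-5))*(-4))*(-1/(-4)) = (-10*(-4))*(-1*(-1/4)) = 40*(1/4) = 10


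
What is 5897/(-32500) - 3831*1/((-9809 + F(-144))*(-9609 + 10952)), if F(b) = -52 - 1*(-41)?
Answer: -1941166543/10715461250 ≈ -0.18116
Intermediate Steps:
F(b) = -11 (F(b) = -52 + 41 = -11)
5897/(-32500) - 3831*1/((-9809 + F(-144))*(-9609 + 10952)) = 5897/(-32500) - 3831*1/((-9809 - 11)*(-9609 + 10952)) = 5897*(-1/32500) - 3831/((-9820*1343)) = -5897/32500 - 3831/(-13188260) = -5897/32500 - 3831*(-1/13188260) = -5897/32500 + 3831/13188260 = -1941166543/10715461250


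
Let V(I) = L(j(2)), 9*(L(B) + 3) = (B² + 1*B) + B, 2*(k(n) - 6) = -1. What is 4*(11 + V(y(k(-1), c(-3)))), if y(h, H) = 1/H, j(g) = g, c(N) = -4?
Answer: 320/9 ≈ 35.556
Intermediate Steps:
k(n) = 11/2 (k(n) = 6 + (½)*(-1) = 6 - ½ = 11/2)
L(B) = -3 + B²/9 + 2*B/9 (L(B) = -3 + ((B² + 1*B) + B)/9 = -3 + ((B² + B) + B)/9 = -3 + ((B + B²) + B)/9 = -3 + (B² + 2*B)/9 = -3 + (B²/9 + 2*B/9) = -3 + B²/9 + 2*B/9)
V(I) = -19/9 (V(I) = -3 + (⅑)*2² + (2/9)*2 = -3 + (⅑)*4 + 4/9 = -3 + 4/9 + 4/9 = -19/9)
4*(11 + V(y(k(-1), c(-3)))) = 4*(11 - 19/9) = 4*(80/9) = 320/9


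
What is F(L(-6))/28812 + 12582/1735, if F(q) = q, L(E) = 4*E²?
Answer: 30230202/4165735 ≈ 7.2569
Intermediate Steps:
F(L(-6))/28812 + 12582/1735 = (4*(-6)²)/28812 + 12582/1735 = (4*36)*(1/28812) + 12582*(1/1735) = 144*(1/28812) + 12582/1735 = 12/2401 + 12582/1735 = 30230202/4165735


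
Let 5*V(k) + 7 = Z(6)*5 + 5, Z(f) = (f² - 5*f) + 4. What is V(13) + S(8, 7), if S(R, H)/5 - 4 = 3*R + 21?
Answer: 1273/5 ≈ 254.60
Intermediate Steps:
Z(f) = 4 + f² - 5*f
S(R, H) = 125 + 15*R (S(R, H) = 20 + 5*(3*R + 21) = 20 + 5*(21 + 3*R) = 20 + (105 + 15*R) = 125 + 15*R)
V(k) = 48/5 (V(k) = -7/5 + ((4 + 6² - 5*6)*5 + 5)/5 = -7/5 + ((4 + 36 - 30)*5 + 5)/5 = -7/5 + (10*5 + 5)/5 = -7/5 + (50 + 5)/5 = -7/5 + (⅕)*55 = -7/5 + 11 = 48/5)
V(13) + S(8, 7) = 48/5 + (125 + 15*8) = 48/5 + (125 + 120) = 48/5 + 245 = 1273/5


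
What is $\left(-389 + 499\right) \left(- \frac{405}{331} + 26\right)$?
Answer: $\frac{902110}{331} \approx 2725.4$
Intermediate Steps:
$\left(-389 + 499\right) \left(- \frac{405}{331} + 26\right) = 110 \left(\left(-405\right) \frac{1}{331} + 26\right) = 110 \left(- \frac{405}{331} + 26\right) = 110 \cdot \frac{8201}{331} = \frac{902110}{331}$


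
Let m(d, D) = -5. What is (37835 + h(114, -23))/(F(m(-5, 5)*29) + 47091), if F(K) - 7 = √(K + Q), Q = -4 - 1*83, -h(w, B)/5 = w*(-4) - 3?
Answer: 472510685/554555459 - 20065*I*√58/554555459 ≈ 0.85205 - 0.00027556*I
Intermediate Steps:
h(w, B) = 15 + 20*w (h(w, B) = -5*(w*(-4) - 3) = -5*(-4*w - 3) = -5*(-3 - 4*w) = 15 + 20*w)
Q = -87 (Q = -4 - 83 = -87)
F(K) = 7 + √(-87 + K) (F(K) = 7 + √(K - 87) = 7 + √(-87 + K))
(37835 + h(114, -23))/(F(m(-5, 5)*29) + 47091) = (37835 + (15 + 20*114))/((7 + √(-87 - 5*29)) + 47091) = (37835 + (15 + 2280))/((7 + √(-87 - 145)) + 47091) = (37835 + 2295)/((7 + √(-232)) + 47091) = 40130/((7 + 2*I*√58) + 47091) = 40130/(47098 + 2*I*√58)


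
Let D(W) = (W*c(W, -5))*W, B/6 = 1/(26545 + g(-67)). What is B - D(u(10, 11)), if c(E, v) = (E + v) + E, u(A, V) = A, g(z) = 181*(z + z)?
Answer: -3436494/2291 ≈ -1500.0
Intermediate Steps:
g(z) = 362*z (g(z) = 181*(2*z) = 362*z)
c(E, v) = v + 2*E
B = 6/2291 (B = 6/(26545 + 362*(-67)) = 6/(26545 - 24254) = 6/2291 ≈ 0.0026189)
D(W) = W**2*(-5 + 2*W) (D(W) = (W*(-5 + 2*W))*W = W**2*(-5 + 2*W))
B - D(u(10, 11)) = 6/2291 - 10**2*(-5 + 2*10) = 6/2291 - 100*(-5 + 20) = 6/2291 - 100*15 = 6/2291 - 1*1500 = 6/2291 - 1500 = -3436494/2291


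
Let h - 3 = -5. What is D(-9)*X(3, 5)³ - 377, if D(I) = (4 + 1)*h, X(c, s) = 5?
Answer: -1627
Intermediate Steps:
h = -2 (h = 3 - 5 = -2)
D(I) = -10 (D(I) = (4 + 1)*(-2) = 5*(-2) = -10)
D(-9)*X(3, 5)³ - 377 = -10*5³ - 377 = -10*125 - 377 = -1250 - 377 = -1627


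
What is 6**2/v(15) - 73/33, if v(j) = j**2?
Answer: -1693/825 ≈ -2.0521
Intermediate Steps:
6**2/v(15) - 73/33 = 6**2/(15**2) - 73/33 = 36/225 - 73*1/33 = 36*(1/225) - 73/33 = 4/25 - 73/33 = -1693/825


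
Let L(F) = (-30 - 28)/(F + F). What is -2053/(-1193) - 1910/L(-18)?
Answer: -40955803/34597 ≈ -1183.8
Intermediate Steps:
L(F) = -29/F (L(F) = -58*1/(2*F) = -29/F)
-2053/(-1193) - 1910/L(-18) = -2053/(-1193) - 1910/((-29/(-18))) = -2053*(-1/1193) - 1910/((-29*(-1/18))) = 2053/1193 - 1910/29/18 = 2053/1193 - 1910*18/29 = 2053/1193 - 34380/29 = -40955803/34597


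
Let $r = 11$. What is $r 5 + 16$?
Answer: $71$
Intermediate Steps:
$r 5 + 16 = 11 \cdot 5 + 16 = 55 + 16 = 71$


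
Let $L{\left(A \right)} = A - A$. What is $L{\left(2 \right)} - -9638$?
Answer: $9638$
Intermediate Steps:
$L{\left(A \right)} = 0$
$L{\left(2 \right)} - -9638 = 0 - -9638 = 0 + 9638 = 9638$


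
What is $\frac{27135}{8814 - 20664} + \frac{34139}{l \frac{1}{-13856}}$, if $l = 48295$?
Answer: $- \frac{74756210603}{7630610} \approx -9796.9$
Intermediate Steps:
$\frac{27135}{8814 - 20664} + \frac{34139}{l \frac{1}{-13856}} = \frac{27135}{8814 - 20664} + \frac{34139}{48295 \frac{1}{-13856}} = \frac{27135}{8814 - 20664} + \frac{34139}{48295 \left(- \frac{1}{13856}\right)} = \frac{27135}{-11850} + \frac{34139}{- \frac{48295}{13856}} = 27135 \left(- \frac{1}{11850}\right) + 34139 \left(- \frac{13856}{48295}\right) = - \frac{1809}{790} - \frac{473029984}{48295} = - \frac{74756210603}{7630610}$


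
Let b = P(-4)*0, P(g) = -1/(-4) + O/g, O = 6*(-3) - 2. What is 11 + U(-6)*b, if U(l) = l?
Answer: 11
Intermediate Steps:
O = -20 (O = -18 - 2 = -20)
P(g) = 1/4 - 20/g (P(g) = -1/(-4) - 20/g = -1*(-1/4) - 20/g = 1/4 - 20/g)
b = 0 (b = ((1/4)*(-80 - 4)/(-4))*0 = ((1/4)*(-1/4)*(-84))*0 = (21/4)*0 = 0)
11 + U(-6)*b = 11 - 6*0 = 11 + 0 = 11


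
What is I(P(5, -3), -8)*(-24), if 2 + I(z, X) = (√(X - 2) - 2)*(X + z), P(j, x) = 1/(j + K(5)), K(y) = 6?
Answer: -3648/11 + 2088*I*√10/11 ≈ -331.64 + 600.26*I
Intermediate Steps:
P(j, x) = 1/(6 + j) (P(j, x) = 1/(j + 6) = 1/(6 + j))
I(z, X) = -2 + (-2 + √(-2 + X))*(X + z) (I(z, X) = -2 + (√(X - 2) - 2)*(X + z) = -2 + (√(-2 + X) - 2)*(X + z) = -2 + (-2 + √(-2 + X))*(X + z))
I(P(5, -3), -8)*(-24) = (-2 - 2*(-8) - 2/(6 + 5) - 8*√(-2 - 8) + √(-2 - 8)/(6 + 5))*(-24) = (-2 + 16 - 2/11 - 8*I*√10 + √(-10)/11)*(-24) = (-2 + 16 - 2*1/11 - 8*I*√10 + (I*√10)/11)*(-24) = (-2 + 16 - 2/11 - 8*I*√10 + I*√10/11)*(-24) = (152/11 - 87*I*√10/11)*(-24) = -3648/11 + 2088*I*√10/11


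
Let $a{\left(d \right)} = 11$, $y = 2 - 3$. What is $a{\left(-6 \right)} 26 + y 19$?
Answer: $267$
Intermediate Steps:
$y = -1$
$a{\left(-6 \right)} 26 + y 19 = 11 \cdot 26 - 19 = 286 - 19 = 267$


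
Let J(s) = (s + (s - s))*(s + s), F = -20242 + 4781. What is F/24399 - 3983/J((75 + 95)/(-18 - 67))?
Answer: -97304905/195192 ≈ -498.51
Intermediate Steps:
F = -15461
J(s) = 2*s² (J(s) = (s + 0)*(2*s) = s*(2*s) = 2*s²)
F/24399 - 3983/J((75 + 95)/(-18 - 67)) = -15461/24399 - 3983*(-18 - 67)²/(2*(75 + 95)²) = -15461*1/24399 - 3983/(2*(170/(-85))²) = -15461/24399 - 3983/(2*(170*(-1/85))²) = -15461/24399 - 3983/(2*(-2)²) = -15461/24399 - 3983/(2*4) = -15461/24399 - 3983/8 = -97304905/195192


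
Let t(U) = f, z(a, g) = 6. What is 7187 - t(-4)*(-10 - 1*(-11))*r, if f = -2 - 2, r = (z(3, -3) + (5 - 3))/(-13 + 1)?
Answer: 21553/3 ≈ 7184.3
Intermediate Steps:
r = -⅔ (r = (6 + (5 - 3))/(-13 + 1) = (6 + 2)/(-12) = 8*(-1/12) = -⅔ ≈ -0.66667)
f = -4
t(U) = -4
7187 - t(-4)*(-10 - 1*(-11))*r = 7187 - (-4*(-10 - 1*(-11)))*(-2)/3 = 7187 - (-4*(-10 + 11))*(-2)/3 = 7187 - (-4*1)*(-2)/3 = 7187 - (-4)*(-2)/3 = 7187 - 1*8/3 = 7187 - 8/3 = 21553/3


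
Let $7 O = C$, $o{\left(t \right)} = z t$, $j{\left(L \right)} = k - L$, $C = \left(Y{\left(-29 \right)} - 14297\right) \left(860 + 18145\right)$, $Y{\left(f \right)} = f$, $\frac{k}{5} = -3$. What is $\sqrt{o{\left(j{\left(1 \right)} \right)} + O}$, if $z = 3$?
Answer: $3 i \sqrt{4321682} \approx 6236.6 i$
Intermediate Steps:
$k = -15$ ($k = 5 \left(-3\right) = -15$)
$C = -272265630$ ($C = \left(-29 - 14297\right) \left(860 + 18145\right) = \left(-14326\right) 19005 = -272265630$)
$j{\left(L \right)} = -15 - L$
$o{\left(t \right)} = 3 t$
$O = -38895090$ ($O = \frac{1}{7} \left(-272265630\right) = -38895090$)
$\sqrt{o{\left(j{\left(1 \right)} \right)} + O} = \sqrt{3 \left(-15 - 1\right) - 38895090} = \sqrt{3 \left(-16\right) - 38895090} = \sqrt{-48 - 38895090} = \sqrt{-38895138} = 3 i \sqrt{4321682}$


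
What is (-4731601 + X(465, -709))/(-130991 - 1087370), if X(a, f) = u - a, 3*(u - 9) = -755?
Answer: 14196926/3655083 ≈ 3.8842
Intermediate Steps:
u = -728/3 (u = 9 + (⅓)*(-755) = 9 - 755/3 = -728/3 ≈ -242.67)
X(a, f) = -728/3 - a
(-4731601 + X(465, -709))/(-130991 - 1087370) = (-4731601 + (-728/3 - 1*465))/(-130991 - 1087370) = (-4731601 + (-728/3 - 465))/(-1218361) = (-4731601 - 2123/3)*(-1/1218361) = -14196926/3*(-1/1218361) = 14196926/3655083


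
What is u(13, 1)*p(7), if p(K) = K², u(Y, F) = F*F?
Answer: 49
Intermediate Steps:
u(Y, F) = F²
u(13, 1)*p(7) = 1²*7² = 1*49 = 49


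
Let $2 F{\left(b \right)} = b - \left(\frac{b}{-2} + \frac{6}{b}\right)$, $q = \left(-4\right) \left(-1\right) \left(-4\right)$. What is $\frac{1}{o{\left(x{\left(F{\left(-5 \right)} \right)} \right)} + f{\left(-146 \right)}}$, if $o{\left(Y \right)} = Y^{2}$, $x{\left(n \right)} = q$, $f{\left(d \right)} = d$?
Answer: $\frac{1}{110} \approx 0.0090909$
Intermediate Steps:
$q = -16$ ($q = 4 \left(-4\right) = -16$)
$F{\left(b \right)} = - \frac{3}{b} + \frac{3 b}{4}$ ($F{\left(b \right)} = \frac{b - \left(\frac{b}{-2} + \frac{6}{b}\right)}{2} = \frac{b - \left(b \left(- \frac{1}{2}\right) + \frac{6}{b}\right)}{2} = \frac{b - \left(- \frac{b}{2} + \frac{6}{b}\right)}{2} = \frac{b - \left(\frac{6}{b} - \frac{b}{2}\right)}{2} = \frac{b + \left(\frac{b}{2} - \frac{6}{b}\right)}{2} = \frac{- \frac{6}{b} + \frac{3 b}{2}}{2} = - \frac{3}{b} + \frac{3 b}{4}$)
$x{\left(n \right)} = -16$
$\frac{1}{o{\left(x{\left(F{\left(-5 \right)} \right)} \right)} + f{\left(-146 \right)}} = \frac{1}{\left(-16\right)^{2} - 146} = \frac{1}{256 - 146} = \frac{1}{110}$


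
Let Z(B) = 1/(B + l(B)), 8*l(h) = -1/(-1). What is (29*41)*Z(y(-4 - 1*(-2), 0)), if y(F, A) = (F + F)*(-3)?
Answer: 9512/97 ≈ 98.062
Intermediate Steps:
l(h) = 1/8 (l(h) = (-1/(-1))/8 = (-1*(-1))/8 = (1/8)*1 = 1/8)
y(F, A) = -6*F (y(F, A) = (2*F)*(-3) = -6*F)
Z(B) = 1/(1/8 + B) (Z(B) = 1/(B + 1/8) = 1/(1/8 + B))
(29*41)*Z(y(-4 - 1*(-2), 0)) = (29*41)*(8/(1 + 8*(-6*(-4 - 1*(-2))))) = 1189*(8/(1 + 8*(-6*(-4 + 2)))) = 1189*(8/(1 + 8*(-6*(-2)))) = 1189*(8/(1 + 8*12)) = 1189*(8/(1 + 96)) = 1189*(8/97) = 9512/97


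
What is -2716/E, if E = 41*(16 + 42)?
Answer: -1358/1189 ≈ -1.1421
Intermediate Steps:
E = 2378 (E = 41*58 = 2378)
-2716/E = -2716/2378 = -2716*1/2378 = -1358/1189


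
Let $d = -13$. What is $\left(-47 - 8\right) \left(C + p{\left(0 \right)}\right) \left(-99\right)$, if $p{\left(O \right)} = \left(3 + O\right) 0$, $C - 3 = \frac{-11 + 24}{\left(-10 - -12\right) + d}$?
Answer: $9900$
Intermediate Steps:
$C = \frac{20}{11}$ ($C = 3 + \frac{-11 + 24}{\left(-10 - -12\right) - 13} = 3 + \frac{13}{\left(-10 + 12\right) - 13} = 3 + \frac{13}{2 - 13} = 3 + \frac{13}{-11} = 3 + 13 \left(- \frac{1}{11}\right) = 3 - \frac{13}{11} = \frac{20}{11} \approx 1.8182$)
$p{\left(O \right)} = 0$
$\left(-47 - 8\right) \left(C + p{\left(0 \right)}\right) \left(-99\right) = \left(-47 - 8\right) \left(\frac{20}{11} + 0\right) \left(-99\right) = \left(-55\right) \frac{20}{11} \left(-99\right) = \left(-100\right) \left(-99\right) = 9900$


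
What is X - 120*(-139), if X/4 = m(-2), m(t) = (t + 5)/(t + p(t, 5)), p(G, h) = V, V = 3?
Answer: 16692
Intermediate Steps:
p(G, h) = 3
m(t) = (5 + t)/(3 + t) (m(t) = (t + 5)/(t + 3) = (5 + t)/(3 + t))
X = 12 (X = 4*((5 - 2)/(3 - 2)) = 4*(3/1) = 4*(1*3) = 4*3 = 12)
X - 120*(-139) = 12 - 120*(-139) = 12 + 16680 = 16692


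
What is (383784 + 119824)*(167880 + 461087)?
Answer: 316752812936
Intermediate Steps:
(383784 + 119824)*(167880 + 461087) = 503608*628967 = 316752812936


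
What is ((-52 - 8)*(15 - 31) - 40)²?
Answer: 846400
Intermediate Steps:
((-52 - 8)*(15 - 31) - 40)² = (-60*(-16) - 40)² = (960 - 40)² = 920² = 846400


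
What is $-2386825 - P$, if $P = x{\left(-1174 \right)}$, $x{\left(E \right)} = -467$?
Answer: $-2386358$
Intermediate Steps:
$P = -467$
$-2386825 - P = -2386825 - -467 = -2386825 + 467 = -2386358$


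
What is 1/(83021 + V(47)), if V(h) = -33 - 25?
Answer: 1/82963 ≈ 1.2054e-5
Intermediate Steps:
V(h) = -58
1/(83021 + V(47)) = 1/(83021 - 58) = 1/82963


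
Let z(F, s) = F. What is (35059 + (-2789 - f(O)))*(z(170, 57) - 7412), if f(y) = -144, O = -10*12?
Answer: -234742188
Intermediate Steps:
O = -120
(35059 + (-2789 - f(O)))*(z(170, 57) - 7412) = (35059 + (-2789 - 1*(-144)))*(170 - 7412) = (35059 + (-2789 + 144))*(-7242) = (35059 - 2645)*(-7242) = 32414*(-7242) = -234742188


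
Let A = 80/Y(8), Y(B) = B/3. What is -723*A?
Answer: -21690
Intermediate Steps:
Y(B) = B/3 (Y(B) = B*(1/3) = B/3)
A = 30 (A = 80/(((1/3)*8)) = 80/(8/3) = 80*(3/8) = 30)
-723*A = -723*30 = -21690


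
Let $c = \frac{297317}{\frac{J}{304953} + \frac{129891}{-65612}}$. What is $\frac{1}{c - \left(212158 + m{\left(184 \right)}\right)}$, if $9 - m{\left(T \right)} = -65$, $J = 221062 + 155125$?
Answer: $- \frac{14928268679}{9117146179040340} \approx -1.6374 \cdot 10^{-6}$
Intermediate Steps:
$J = 376187$
$m{\left(T \right)} = 74$ ($m{\left(T \right)} = 9 - -65 = 9 + 65 = 74$)
$c = - \frac{5948889860758812}{14928268679}$ ($c = \frac{297317}{\frac{376187}{304953} + \frac{129891}{-65612}} = \frac{297317}{376187 \cdot \frac{1}{304953} + 129891 \left(- \frac{1}{65612}\right)} = \frac{297317}{\frac{376187}{304953} - \frac{129891}{65612}} = \frac{297317}{- \frac{14928268679}{20008576236}} = 297317 \left(- \frac{20008576236}{14928268679}\right) = - \frac{5948889860758812}{14928268679} \approx -3.985 \cdot 10^{5}$)
$\frac{1}{c - \left(212158 + m{\left(184 \right)}\right)} = \frac{1}{- \frac{5948889860758812}{14928268679} - 212232} = \frac{1}{- \frac{9117146179040340}{14928268679}} = - \frac{14928268679}{9117146179040340}$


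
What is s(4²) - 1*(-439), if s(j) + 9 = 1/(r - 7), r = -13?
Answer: 8599/20 ≈ 429.95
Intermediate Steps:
s(j) = -181/20 (s(j) = -9 + 1/(-13 - 7) = -9 + 1/(-20) = -9 - 1/20 = -181/20)
s(4²) - 1*(-439) = -181/20 - 1*(-439) = -181/20 + 439 = 8599/20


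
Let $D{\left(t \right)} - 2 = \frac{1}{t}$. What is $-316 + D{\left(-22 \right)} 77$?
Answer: $- \frac{331}{2} \approx -165.5$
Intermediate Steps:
$D{\left(t \right)} = 2 + \frac{1}{t}$
$-316 + D{\left(-22 \right)} 77 = -316 + \left(2 + \frac{1}{-22}\right) 77 = -316 + \left(2 - \frac{1}{22}\right) 77 = -316 + \frac{43}{22} \cdot 77 = -316 + \frac{301}{2} = - \frac{331}{2}$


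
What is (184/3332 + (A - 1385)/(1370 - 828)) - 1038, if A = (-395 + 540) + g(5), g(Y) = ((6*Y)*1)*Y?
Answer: -234762753/225743 ≈ -1040.0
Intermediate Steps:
g(Y) = 6*Y² (g(Y) = (6*Y)*Y = 6*Y²)
A = 295 (A = (-395 + 540) + 6*5² = 145 + 6*25 = 145 + 150 = 295)
(184/3332 + (A - 1385)/(1370 - 828)) - 1038 = (184/3332 + (295 - 1385)/(1370 - 828)) - 1038 = (184*(1/3332) - 1090/542) - 1038 = (46/833 - 1090*1/542) - 1038 = (46/833 - 545/271) - 1038 = -441519/225743 - 1038 = -234762753/225743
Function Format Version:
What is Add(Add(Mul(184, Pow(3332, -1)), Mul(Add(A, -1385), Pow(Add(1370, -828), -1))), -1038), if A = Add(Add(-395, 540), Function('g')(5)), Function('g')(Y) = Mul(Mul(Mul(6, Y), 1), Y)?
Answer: Rational(-234762753, 225743) ≈ -1040.0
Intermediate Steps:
Function('g')(Y) = Mul(6, Pow(Y, 2)) (Function('g')(Y) = Mul(Mul(6, Y), Y) = Mul(6, Pow(Y, 2)))
A = 295 (A = Add(Add(-395, 540), Mul(6, Pow(5, 2))) = Add(145, Mul(6, 25)) = Add(145, 150) = 295)
Add(Add(Mul(184, Pow(3332, -1)), Mul(Add(A, -1385), Pow(Add(1370, -828), -1))), -1038) = Add(Add(Mul(184, Pow(3332, -1)), Mul(Add(295, -1385), Pow(Add(1370, -828), -1))), -1038) = Add(Add(Mul(184, Rational(1, 3332)), Mul(-1090, Pow(542, -1))), -1038) = Add(Add(Rational(46, 833), Mul(-1090, Rational(1, 542))), -1038) = Add(Add(Rational(46, 833), Rational(-545, 271)), -1038) = Add(Rational(-441519, 225743), -1038) = Rational(-234762753, 225743)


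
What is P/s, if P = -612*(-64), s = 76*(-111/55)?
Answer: -179520/703 ≈ -255.36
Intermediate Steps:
s = -8436/55 (s = 76*(-111*1/55) = 76*(-111/55) = -8436/55 ≈ -153.38)
P = 39168
P/s = 39168/(-8436/55) = 39168*(-55/8436) = -179520/703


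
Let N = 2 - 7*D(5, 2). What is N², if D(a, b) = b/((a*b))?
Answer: 9/25 ≈ 0.36000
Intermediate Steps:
D(a, b) = 1/a (D(a, b) = b*(1/(a*b)) = 1/a)
N = ⅗ (N = 2 - 7/5 = ⅗ ≈ 0.60000)
N² = (⅗)² = 9/25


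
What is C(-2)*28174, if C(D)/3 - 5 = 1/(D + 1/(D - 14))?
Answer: 4197926/11 ≈ 3.8163e+5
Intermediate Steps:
C(D) = 15 + 3/(D + 1/(-14 + D)) (C(D) = 15 + 3/(D + 1/(D - 14)) = 15 + 3/(D + 1/(-14 + D)))
C(-2)*28174 = (3*(-9 - 69*(-2) + 5*(-2)²)/(1 + (-2)² - 14*(-2)))*28174 = (3*(-9 + 138 + 5*4)/(1 + 4 + 28))*28174 = (3*(-9 + 138 + 20)/33)*28174 = (3*(1/33)*149)*28174 = (149/11)*28174 = 4197926/11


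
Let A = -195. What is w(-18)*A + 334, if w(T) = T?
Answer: 3844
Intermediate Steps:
w(-18)*A + 334 = -18*(-195) + 334 = 3510 + 334 = 3844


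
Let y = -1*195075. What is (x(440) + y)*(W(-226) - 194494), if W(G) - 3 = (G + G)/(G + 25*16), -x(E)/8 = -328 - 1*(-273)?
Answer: 3293407740805/87 ≈ 3.7855e+10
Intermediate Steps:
x(E) = 440 (x(E) = -8*(-328 - 1*(-273)) = -8*(-328 + 273) = -8*(-55) = 440)
W(G) = 3 + 2*G/(400 + G) (W(G) = 3 + (G + G)/(G + 25*16) = 3 + (2*G)/(G + 400) = 3 + (2*G)/(400 + G) = 3 + 2*G/(400 + G))
y = -195075
(x(440) + y)*(W(-226) - 194494) = (440 - 195075)*(5*(240 - 226)/(400 - 226) - 194494) = -194635*(5*14/174 - 194494) = -194635*(5*(1/174)*14 - 194494) = -194635*(35/87 - 194494) = -194635*(-16920943/87) = 3293407740805/87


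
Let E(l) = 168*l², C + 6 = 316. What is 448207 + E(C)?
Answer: 16593007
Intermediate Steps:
C = 310 (C = -6 + 316 = 310)
448207 + E(C) = 448207 + 168*310² = 448207 + 168*96100 = 448207 + 16144800 = 16593007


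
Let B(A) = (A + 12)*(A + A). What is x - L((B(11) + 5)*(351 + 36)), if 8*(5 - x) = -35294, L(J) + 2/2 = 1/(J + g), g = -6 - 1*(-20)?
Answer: 3494811337/791084 ≈ 4417.8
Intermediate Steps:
g = 14 (g = -6 + 20 = 14)
B(A) = 2*A*(12 + A) (B(A) = (12 + A)*(2*A) = 2*A*(12 + A))
L(J) = -1 + 1/(14 + J) (L(J) = -1 + 1/(J + 14) = -1 + 1/(14 + J))
x = 17667/4 (x = 5 - ⅛*(-35294) = 5 + 17647/4 = 17667/4 ≈ 4416.8)
x - L((B(11) + 5)*(351 + 36)) = 17667/4 - (-13 - (2*11*(12 + 11) + 5)*(351 + 36))/(14 + (2*11*(12 + 11) + 5)*(351 + 36)) = 17667/4 - (-13 - (2*11*23 + 5)*387)/(14 + (2*11*23 + 5)*387) = 17667/4 - (-13 - (506 + 5)*387)/(14 + (506 + 5)*387) = 17667/4 - (-13 - 511*387)/(14 + 511*387) = 17667/4 - (-13 - 1*197757)/(14 + 197757) = 17667/4 - (-13 - 197757)/197771 = 17667/4 - (-197770)/197771 = 17667/4 - 1*(-197770/197771) = 17667/4 + 197770/197771 = 3494811337/791084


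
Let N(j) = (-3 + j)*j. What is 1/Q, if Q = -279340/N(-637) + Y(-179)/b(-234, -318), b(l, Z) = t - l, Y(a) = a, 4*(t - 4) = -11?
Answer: -19181344/27737891 ≈ -0.69152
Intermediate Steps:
t = 5/4 (t = 4 + (1/4)*(-11) = 4 - 11/4 = 5/4 ≈ 1.2500)
b(l, Z) = 5/4 - l
N(j) = j*(-3 + j)
Q = -27737891/19181344 (Q = -279340*(-1/(637*(-3 - 637))) - 179/(5/4 - 1*(-234)) = -279340/((-637*(-640))) - 179/(5/4 + 234) = -279340/407680 - 179/941/4 = -279340*1/407680 - 179*4/941 = -13967/20384 - 716/941 = -27737891/19181344 ≈ -1.4461)
1/Q = 1/(-27737891/19181344) = -19181344/27737891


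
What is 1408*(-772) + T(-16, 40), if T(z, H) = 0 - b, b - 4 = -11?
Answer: -1086969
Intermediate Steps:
b = -7 (b = 4 - 11 = -7)
T(z, H) = 7 (T(z, H) = 0 - 1*(-7) = 0 + 7 = 7)
1408*(-772) + T(-16, 40) = 1408*(-772) + 7 = -1086976 + 7 = -1086969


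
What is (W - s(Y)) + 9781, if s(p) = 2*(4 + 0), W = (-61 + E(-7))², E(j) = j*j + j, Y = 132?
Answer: 10134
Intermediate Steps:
E(j) = j + j² (E(j) = j² + j = j + j²)
W = 361 (W = (-61 - 7*(1 - 7))² = (-61 - 7*(-6))² = (-61 + 42)² = (-19)² = 361)
s(p) = 8 (s(p) = 2*4 = 8)
(W - s(Y)) + 9781 = (361 - 1*8) + 9781 = (361 - 8) + 9781 = 353 + 9781 = 10134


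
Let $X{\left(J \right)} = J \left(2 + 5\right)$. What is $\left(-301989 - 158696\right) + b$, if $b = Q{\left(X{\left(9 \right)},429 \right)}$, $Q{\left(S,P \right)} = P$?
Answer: $-460256$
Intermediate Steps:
$X{\left(J \right)} = 7 J$ ($X{\left(J \right)} = J 7 = 7 J$)
$b = 429$
$\left(-301989 - 158696\right) + b = \left(-301989 - 158696\right) + 429 = -460685 + 429 = -460256$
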